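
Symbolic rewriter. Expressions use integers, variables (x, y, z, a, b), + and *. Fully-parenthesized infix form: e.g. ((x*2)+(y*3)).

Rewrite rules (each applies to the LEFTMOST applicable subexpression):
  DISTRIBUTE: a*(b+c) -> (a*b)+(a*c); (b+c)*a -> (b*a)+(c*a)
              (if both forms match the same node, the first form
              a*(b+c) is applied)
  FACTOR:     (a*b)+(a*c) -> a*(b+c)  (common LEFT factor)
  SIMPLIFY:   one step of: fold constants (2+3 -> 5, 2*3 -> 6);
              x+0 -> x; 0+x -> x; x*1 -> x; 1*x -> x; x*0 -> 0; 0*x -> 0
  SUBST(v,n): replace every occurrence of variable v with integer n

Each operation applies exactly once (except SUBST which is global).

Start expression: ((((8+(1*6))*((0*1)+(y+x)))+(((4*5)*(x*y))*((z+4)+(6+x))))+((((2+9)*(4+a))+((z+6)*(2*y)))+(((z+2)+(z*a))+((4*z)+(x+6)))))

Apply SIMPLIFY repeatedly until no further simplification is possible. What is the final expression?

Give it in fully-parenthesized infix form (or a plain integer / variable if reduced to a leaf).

Answer: (((14*(y+x))+((20*(x*y))*((z+4)+(6+x))))+(((11*(4+a))+((z+6)*(2*y)))+(((z+2)+(z*a))+((4*z)+(x+6)))))

Derivation:
Start: ((((8+(1*6))*((0*1)+(y+x)))+(((4*5)*(x*y))*((z+4)+(6+x))))+((((2+9)*(4+a))+((z+6)*(2*y)))+(((z+2)+(z*a))+((4*z)+(x+6)))))
Step 1: at LLLR: (1*6) -> 6; overall: ((((8+(1*6))*((0*1)+(y+x)))+(((4*5)*(x*y))*((z+4)+(6+x))))+((((2+9)*(4+a))+((z+6)*(2*y)))+(((z+2)+(z*a))+((4*z)+(x+6))))) -> ((((8+6)*((0*1)+(y+x)))+(((4*5)*(x*y))*((z+4)+(6+x))))+((((2+9)*(4+a))+((z+6)*(2*y)))+(((z+2)+(z*a))+((4*z)+(x+6)))))
Step 2: at LLL: (8+6) -> 14; overall: ((((8+6)*((0*1)+(y+x)))+(((4*5)*(x*y))*((z+4)+(6+x))))+((((2+9)*(4+a))+((z+6)*(2*y)))+(((z+2)+(z*a))+((4*z)+(x+6))))) -> (((14*((0*1)+(y+x)))+(((4*5)*(x*y))*((z+4)+(6+x))))+((((2+9)*(4+a))+((z+6)*(2*y)))+(((z+2)+(z*a))+((4*z)+(x+6)))))
Step 3: at LLRL: (0*1) -> 0; overall: (((14*((0*1)+(y+x)))+(((4*5)*(x*y))*((z+4)+(6+x))))+((((2+9)*(4+a))+((z+6)*(2*y)))+(((z+2)+(z*a))+((4*z)+(x+6))))) -> (((14*(0+(y+x)))+(((4*5)*(x*y))*((z+4)+(6+x))))+((((2+9)*(4+a))+((z+6)*(2*y)))+(((z+2)+(z*a))+((4*z)+(x+6)))))
Step 4: at LLR: (0+(y+x)) -> (y+x); overall: (((14*(0+(y+x)))+(((4*5)*(x*y))*((z+4)+(6+x))))+((((2+9)*(4+a))+((z+6)*(2*y)))+(((z+2)+(z*a))+((4*z)+(x+6))))) -> (((14*(y+x))+(((4*5)*(x*y))*((z+4)+(6+x))))+((((2+9)*(4+a))+((z+6)*(2*y)))+(((z+2)+(z*a))+((4*z)+(x+6)))))
Step 5: at LRLL: (4*5) -> 20; overall: (((14*(y+x))+(((4*5)*(x*y))*((z+4)+(6+x))))+((((2+9)*(4+a))+((z+6)*(2*y)))+(((z+2)+(z*a))+((4*z)+(x+6))))) -> (((14*(y+x))+((20*(x*y))*((z+4)+(6+x))))+((((2+9)*(4+a))+((z+6)*(2*y)))+(((z+2)+(z*a))+((4*z)+(x+6)))))
Step 6: at RLLL: (2+9) -> 11; overall: (((14*(y+x))+((20*(x*y))*((z+4)+(6+x))))+((((2+9)*(4+a))+((z+6)*(2*y)))+(((z+2)+(z*a))+((4*z)+(x+6))))) -> (((14*(y+x))+((20*(x*y))*((z+4)+(6+x))))+(((11*(4+a))+((z+6)*(2*y)))+(((z+2)+(z*a))+((4*z)+(x+6)))))
Fixed point: (((14*(y+x))+((20*(x*y))*((z+4)+(6+x))))+(((11*(4+a))+((z+6)*(2*y)))+(((z+2)+(z*a))+((4*z)+(x+6)))))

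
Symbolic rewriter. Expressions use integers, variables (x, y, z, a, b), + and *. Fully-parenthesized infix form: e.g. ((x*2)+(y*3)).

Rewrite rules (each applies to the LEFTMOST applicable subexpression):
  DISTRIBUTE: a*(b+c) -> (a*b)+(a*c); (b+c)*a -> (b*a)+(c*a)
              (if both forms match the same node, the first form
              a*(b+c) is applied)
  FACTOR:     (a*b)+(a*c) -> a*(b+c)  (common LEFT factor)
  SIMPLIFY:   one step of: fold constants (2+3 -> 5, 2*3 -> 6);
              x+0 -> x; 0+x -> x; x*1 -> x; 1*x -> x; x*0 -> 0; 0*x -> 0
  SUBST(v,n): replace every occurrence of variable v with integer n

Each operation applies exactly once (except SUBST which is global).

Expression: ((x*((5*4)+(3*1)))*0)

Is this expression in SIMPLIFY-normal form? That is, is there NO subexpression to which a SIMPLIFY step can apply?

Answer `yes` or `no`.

Answer: no

Derivation:
Expression: ((x*((5*4)+(3*1)))*0)
Scanning for simplifiable subexpressions (pre-order)...
  at root: ((x*((5*4)+(3*1)))*0) (SIMPLIFIABLE)
  at L: (x*((5*4)+(3*1))) (not simplifiable)
  at LR: ((5*4)+(3*1)) (not simplifiable)
  at LRL: (5*4) (SIMPLIFIABLE)
  at LRR: (3*1) (SIMPLIFIABLE)
Found simplifiable subexpr at path root: ((x*((5*4)+(3*1)))*0)
One SIMPLIFY step would give: 0
-> NOT in normal form.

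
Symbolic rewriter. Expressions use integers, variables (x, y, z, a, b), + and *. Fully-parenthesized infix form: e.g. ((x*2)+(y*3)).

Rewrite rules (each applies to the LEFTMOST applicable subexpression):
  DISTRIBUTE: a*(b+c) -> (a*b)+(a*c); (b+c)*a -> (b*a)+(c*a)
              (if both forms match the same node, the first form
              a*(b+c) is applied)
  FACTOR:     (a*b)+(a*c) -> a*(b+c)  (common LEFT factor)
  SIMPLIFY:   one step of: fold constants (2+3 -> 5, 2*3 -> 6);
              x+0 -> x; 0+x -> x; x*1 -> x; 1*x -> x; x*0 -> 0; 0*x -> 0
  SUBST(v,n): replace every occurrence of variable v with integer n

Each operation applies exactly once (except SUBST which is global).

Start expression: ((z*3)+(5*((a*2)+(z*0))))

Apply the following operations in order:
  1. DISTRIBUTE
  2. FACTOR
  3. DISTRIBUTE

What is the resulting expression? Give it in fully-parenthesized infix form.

Answer: ((z*3)+((5*(a*2))+(5*(z*0))))

Derivation:
Start: ((z*3)+(5*((a*2)+(z*0))))
Apply DISTRIBUTE at R (target: (5*((a*2)+(z*0)))): ((z*3)+(5*((a*2)+(z*0)))) -> ((z*3)+((5*(a*2))+(5*(z*0))))
Apply FACTOR at R (target: ((5*(a*2))+(5*(z*0)))): ((z*3)+((5*(a*2))+(5*(z*0)))) -> ((z*3)+(5*((a*2)+(z*0))))
Apply DISTRIBUTE at R (target: (5*((a*2)+(z*0)))): ((z*3)+(5*((a*2)+(z*0)))) -> ((z*3)+((5*(a*2))+(5*(z*0))))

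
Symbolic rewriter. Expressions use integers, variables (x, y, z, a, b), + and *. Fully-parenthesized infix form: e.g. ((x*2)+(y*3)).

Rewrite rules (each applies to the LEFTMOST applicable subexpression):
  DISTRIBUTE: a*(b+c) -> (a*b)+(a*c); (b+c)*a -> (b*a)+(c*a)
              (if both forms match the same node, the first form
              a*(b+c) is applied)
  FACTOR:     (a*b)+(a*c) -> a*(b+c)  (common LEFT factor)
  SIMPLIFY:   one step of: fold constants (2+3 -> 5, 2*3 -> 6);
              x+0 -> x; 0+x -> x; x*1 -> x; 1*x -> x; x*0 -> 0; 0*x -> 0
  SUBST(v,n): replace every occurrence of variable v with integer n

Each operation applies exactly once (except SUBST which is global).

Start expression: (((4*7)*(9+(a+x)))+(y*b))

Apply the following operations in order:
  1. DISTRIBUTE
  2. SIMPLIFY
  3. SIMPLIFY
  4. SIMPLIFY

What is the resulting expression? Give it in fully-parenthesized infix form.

Start: (((4*7)*(9+(a+x)))+(y*b))
Apply DISTRIBUTE at L (target: ((4*7)*(9+(a+x)))): (((4*7)*(9+(a+x)))+(y*b)) -> ((((4*7)*9)+((4*7)*(a+x)))+(y*b))
Apply SIMPLIFY at LLL (target: (4*7)): ((((4*7)*9)+((4*7)*(a+x)))+(y*b)) -> (((28*9)+((4*7)*(a+x)))+(y*b))
Apply SIMPLIFY at LL (target: (28*9)): (((28*9)+((4*7)*(a+x)))+(y*b)) -> ((252+((4*7)*(a+x)))+(y*b))
Apply SIMPLIFY at LRL (target: (4*7)): ((252+((4*7)*(a+x)))+(y*b)) -> ((252+(28*(a+x)))+(y*b))

Answer: ((252+(28*(a+x)))+(y*b))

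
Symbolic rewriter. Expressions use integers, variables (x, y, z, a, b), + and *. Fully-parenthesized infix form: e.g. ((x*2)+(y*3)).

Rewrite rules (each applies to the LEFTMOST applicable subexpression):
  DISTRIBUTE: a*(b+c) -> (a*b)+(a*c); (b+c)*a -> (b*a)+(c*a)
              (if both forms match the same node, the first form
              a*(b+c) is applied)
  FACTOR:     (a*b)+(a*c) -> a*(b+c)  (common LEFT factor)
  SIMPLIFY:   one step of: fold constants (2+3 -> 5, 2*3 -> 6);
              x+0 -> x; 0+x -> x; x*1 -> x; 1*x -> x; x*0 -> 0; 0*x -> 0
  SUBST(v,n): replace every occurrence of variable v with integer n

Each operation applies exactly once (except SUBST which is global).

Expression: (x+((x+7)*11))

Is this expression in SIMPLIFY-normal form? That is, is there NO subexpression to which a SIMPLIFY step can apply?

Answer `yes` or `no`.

Expression: (x+((x+7)*11))
Scanning for simplifiable subexpressions (pre-order)...
  at root: (x+((x+7)*11)) (not simplifiable)
  at R: ((x+7)*11) (not simplifiable)
  at RL: (x+7) (not simplifiable)
Result: no simplifiable subexpression found -> normal form.

Answer: yes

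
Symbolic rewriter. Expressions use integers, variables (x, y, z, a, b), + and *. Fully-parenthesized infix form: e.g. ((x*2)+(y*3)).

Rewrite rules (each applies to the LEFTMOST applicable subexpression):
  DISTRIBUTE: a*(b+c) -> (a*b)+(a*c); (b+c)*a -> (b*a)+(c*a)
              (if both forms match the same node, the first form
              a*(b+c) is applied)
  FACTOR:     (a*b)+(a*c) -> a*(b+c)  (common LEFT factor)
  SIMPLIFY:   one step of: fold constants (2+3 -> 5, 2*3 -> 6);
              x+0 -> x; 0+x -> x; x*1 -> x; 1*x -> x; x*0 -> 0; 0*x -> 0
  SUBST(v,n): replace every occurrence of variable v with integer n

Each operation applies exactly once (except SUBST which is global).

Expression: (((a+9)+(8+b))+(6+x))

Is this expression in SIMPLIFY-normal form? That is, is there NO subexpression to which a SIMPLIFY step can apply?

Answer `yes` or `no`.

Expression: (((a+9)+(8+b))+(6+x))
Scanning for simplifiable subexpressions (pre-order)...
  at root: (((a+9)+(8+b))+(6+x)) (not simplifiable)
  at L: ((a+9)+(8+b)) (not simplifiable)
  at LL: (a+9) (not simplifiable)
  at LR: (8+b) (not simplifiable)
  at R: (6+x) (not simplifiable)
Result: no simplifiable subexpression found -> normal form.

Answer: yes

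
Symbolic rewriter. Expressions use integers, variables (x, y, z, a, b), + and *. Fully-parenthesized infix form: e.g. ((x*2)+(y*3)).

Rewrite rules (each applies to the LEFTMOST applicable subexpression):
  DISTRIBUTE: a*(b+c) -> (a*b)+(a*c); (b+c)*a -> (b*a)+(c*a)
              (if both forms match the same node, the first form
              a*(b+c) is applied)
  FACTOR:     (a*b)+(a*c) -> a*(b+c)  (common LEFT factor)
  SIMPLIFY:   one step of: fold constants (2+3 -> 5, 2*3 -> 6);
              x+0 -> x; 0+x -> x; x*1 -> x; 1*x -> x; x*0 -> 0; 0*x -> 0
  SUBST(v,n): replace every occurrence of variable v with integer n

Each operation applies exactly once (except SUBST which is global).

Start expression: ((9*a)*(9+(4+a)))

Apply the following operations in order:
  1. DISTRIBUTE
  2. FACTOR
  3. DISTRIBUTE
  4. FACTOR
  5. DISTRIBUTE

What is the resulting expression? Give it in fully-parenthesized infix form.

Start: ((9*a)*(9+(4+a)))
Apply DISTRIBUTE at root (target: ((9*a)*(9+(4+a)))): ((9*a)*(9+(4+a))) -> (((9*a)*9)+((9*a)*(4+a)))
Apply FACTOR at root (target: (((9*a)*9)+((9*a)*(4+a)))): (((9*a)*9)+((9*a)*(4+a))) -> ((9*a)*(9+(4+a)))
Apply DISTRIBUTE at root (target: ((9*a)*(9+(4+a)))): ((9*a)*(9+(4+a))) -> (((9*a)*9)+((9*a)*(4+a)))
Apply FACTOR at root (target: (((9*a)*9)+((9*a)*(4+a)))): (((9*a)*9)+((9*a)*(4+a))) -> ((9*a)*(9+(4+a)))
Apply DISTRIBUTE at root (target: ((9*a)*(9+(4+a)))): ((9*a)*(9+(4+a))) -> (((9*a)*9)+((9*a)*(4+a)))

Answer: (((9*a)*9)+((9*a)*(4+a)))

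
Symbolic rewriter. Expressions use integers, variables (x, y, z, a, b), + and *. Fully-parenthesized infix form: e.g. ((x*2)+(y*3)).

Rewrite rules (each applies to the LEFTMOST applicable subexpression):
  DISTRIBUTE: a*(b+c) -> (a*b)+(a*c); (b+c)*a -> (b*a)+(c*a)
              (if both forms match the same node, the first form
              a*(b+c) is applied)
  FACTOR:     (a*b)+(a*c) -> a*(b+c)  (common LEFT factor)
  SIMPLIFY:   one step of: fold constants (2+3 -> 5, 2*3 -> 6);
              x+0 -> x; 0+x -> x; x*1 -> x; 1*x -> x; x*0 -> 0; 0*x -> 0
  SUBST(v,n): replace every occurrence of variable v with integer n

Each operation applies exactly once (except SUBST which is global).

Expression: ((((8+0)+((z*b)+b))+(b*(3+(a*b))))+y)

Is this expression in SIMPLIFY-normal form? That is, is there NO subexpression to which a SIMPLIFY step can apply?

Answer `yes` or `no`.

Answer: no

Derivation:
Expression: ((((8+0)+((z*b)+b))+(b*(3+(a*b))))+y)
Scanning for simplifiable subexpressions (pre-order)...
  at root: ((((8+0)+((z*b)+b))+(b*(3+(a*b))))+y) (not simplifiable)
  at L: (((8+0)+((z*b)+b))+(b*(3+(a*b)))) (not simplifiable)
  at LL: ((8+0)+((z*b)+b)) (not simplifiable)
  at LLL: (8+0) (SIMPLIFIABLE)
  at LLR: ((z*b)+b) (not simplifiable)
  at LLRL: (z*b) (not simplifiable)
  at LR: (b*(3+(a*b))) (not simplifiable)
  at LRR: (3+(a*b)) (not simplifiable)
  at LRRR: (a*b) (not simplifiable)
Found simplifiable subexpr at path LLL: (8+0)
One SIMPLIFY step would give: (((8+((z*b)+b))+(b*(3+(a*b))))+y)
-> NOT in normal form.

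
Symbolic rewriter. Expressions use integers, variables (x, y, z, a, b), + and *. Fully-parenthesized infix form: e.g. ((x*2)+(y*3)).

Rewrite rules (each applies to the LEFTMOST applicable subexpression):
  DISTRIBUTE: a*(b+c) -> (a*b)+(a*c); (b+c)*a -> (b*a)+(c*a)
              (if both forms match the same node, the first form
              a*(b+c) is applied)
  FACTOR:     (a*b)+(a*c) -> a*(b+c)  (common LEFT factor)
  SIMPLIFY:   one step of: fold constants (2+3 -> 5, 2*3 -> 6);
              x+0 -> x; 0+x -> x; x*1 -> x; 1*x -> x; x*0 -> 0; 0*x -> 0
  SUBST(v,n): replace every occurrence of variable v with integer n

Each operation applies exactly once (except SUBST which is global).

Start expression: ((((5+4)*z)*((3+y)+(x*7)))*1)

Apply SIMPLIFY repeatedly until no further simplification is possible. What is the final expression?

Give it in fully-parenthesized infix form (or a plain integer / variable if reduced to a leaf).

Answer: ((9*z)*((3+y)+(x*7)))

Derivation:
Start: ((((5+4)*z)*((3+y)+(x*7)))*1)
Step 1: at root: ((((5+4)*z)*((3+y)+(x*7)))*1) -> (((5+4)*z)*((3+y)+(x*7))); overall: ((((5+4)*z)*((3+y)+(x*7)))*1) -> (((5+4)*z)*((3+y)+(x*7)))
Step 2: at LL: (5+4) -> 9; overall: (((5+4)*z)*((3+y)+(x*7))) -> ((9*z)*((3+y)+(x*7)))
Fixed point: ((9*z)*((3+y)+(x*7)))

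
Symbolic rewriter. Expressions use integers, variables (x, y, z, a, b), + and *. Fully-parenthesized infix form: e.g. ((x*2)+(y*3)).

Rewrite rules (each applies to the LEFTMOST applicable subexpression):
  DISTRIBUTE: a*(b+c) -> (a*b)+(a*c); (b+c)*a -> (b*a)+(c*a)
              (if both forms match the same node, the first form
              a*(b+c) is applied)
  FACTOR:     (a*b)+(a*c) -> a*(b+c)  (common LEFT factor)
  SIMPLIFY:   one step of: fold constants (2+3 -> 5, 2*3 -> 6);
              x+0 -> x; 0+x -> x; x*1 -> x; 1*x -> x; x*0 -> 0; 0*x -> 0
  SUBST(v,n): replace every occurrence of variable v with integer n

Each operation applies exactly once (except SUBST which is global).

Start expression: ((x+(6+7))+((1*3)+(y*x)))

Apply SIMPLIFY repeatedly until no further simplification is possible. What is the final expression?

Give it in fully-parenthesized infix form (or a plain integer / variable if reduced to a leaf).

Answer: ((x+13)+(3+(y*x)))

Derivation:
Start: ((x+(6+7))+((1*3)+(y*x)))
Step 1: at LR: (6+7) -> 13; overall: ((x+(6+7))+((1*3)+(y*x))) -> ((x+13)+((1*3)+(y*x)))
Step 2: at RL: (1*3) -> 3; overall: ((x+13)+((1*3)+(y*x))) -> ((x+13)+(3+(y*x)))
Fixed point: ((x+13)+(3+(y*x)))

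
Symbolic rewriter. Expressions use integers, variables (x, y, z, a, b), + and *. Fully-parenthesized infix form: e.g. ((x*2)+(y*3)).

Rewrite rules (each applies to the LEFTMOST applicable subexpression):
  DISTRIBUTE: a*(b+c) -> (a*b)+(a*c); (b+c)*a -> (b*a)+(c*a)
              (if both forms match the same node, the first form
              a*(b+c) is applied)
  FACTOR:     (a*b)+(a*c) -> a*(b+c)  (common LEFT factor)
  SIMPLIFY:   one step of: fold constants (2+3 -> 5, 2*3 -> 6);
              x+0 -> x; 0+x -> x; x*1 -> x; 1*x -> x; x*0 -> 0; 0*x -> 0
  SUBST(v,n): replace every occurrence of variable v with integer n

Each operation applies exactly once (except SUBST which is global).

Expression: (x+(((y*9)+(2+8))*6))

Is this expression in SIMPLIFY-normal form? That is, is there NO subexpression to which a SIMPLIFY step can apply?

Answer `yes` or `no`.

Answer: no

Derivation:
Expression: (x+(((y*9)+(2+8))*6))
Scanning for simplifiable subexpressions (pre-order)...
  at root: (x+(((y*9)+(2+8))*6)) (not simplifiable)
  at R: (((y*9)+(2+8))*6) (not simplifiable)
  at RL: ((y*9)+(2+8)) (not simplifiable)
  at RLL: (y*9) (not simplifiable)
  at RLR: (2+8) (SIMPLIFIABLE)
Found simplifiable subexpr at path RLR: (2+8)
One SIMPLIFY step would give: (x+(((y*9)+10)*6))
-> NOT in normal form.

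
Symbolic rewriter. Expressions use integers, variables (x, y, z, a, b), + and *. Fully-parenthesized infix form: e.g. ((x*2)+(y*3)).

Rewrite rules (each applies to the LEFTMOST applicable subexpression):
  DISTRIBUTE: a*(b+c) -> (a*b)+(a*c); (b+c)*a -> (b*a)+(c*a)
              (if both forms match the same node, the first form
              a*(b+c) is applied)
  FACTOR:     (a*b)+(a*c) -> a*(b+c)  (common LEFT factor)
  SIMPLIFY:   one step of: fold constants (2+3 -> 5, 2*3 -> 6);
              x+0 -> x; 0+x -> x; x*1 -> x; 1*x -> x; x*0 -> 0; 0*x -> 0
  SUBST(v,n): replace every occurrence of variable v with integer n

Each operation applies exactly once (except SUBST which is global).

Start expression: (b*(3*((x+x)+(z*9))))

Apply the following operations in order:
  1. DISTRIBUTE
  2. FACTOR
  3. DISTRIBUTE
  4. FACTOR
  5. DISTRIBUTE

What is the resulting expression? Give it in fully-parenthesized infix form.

Start: (b*(3*((x+x)+(z*9))))
Apply DISTRIBUTE at R (target: (3*((x+x)+(z*9)))): (b*(3*((x+x)+(z*9)))) -> (b*((3*(x+x))+(3*(z*9))))
Apply FACTOR at R (target: ((3*(x+x))+(3*(z*9)))): (b*((3*(x+x))+(3*(z*9)))) -> (b*(3*((x+x)+(z*9))))
Apply DISTRIBUTE at R (target: (3*((x+x)+(z*9)))): (b*(3*((x+x)+(z*9)))) -> (b*((3*(x+x))+(3*(z*9))))
Apply FACTOR at R (target: ((3*(x+x))+(3*(z*9)))): (b*((3*(x+x))+(3*(z*9)))) -> (b*(3*((x+x)+(z*9))))
Apply DISTRIBUTE at R (target: (3*((x+x)+(z*9)))): (b*(3*((x+x)+(z*9)))) -> (b*((3*(x+x))+(3*(z*9))))

Answer: (b*((3*(x+x))+(3*(z*9))))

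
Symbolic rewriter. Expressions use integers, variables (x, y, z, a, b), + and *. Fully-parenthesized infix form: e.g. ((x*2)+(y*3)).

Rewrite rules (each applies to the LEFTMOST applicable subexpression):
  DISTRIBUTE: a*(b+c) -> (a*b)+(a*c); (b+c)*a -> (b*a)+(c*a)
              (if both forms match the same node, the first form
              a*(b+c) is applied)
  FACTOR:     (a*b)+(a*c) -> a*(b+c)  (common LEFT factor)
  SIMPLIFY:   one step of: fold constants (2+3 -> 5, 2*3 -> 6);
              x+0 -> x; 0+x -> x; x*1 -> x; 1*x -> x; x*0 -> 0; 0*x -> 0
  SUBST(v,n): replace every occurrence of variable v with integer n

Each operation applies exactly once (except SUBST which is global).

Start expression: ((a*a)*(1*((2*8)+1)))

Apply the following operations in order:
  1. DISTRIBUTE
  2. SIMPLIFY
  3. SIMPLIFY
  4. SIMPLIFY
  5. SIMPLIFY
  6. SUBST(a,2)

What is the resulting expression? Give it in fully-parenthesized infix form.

Start: ((a*a)*(1*((2*8)+1)))
Apply DISTRIBUTE at R (target: (1*((2*8)+1))): ((a*a)*(1*((2*8)+1))) -> ((a*a)*((1*(2*8))+(1*1)))
Apply SIMPLIFY at RL (target: (1*(2*8))): ((a*a)*((1*(2*8))+(1*1))) -> ((a*a)*((2*8)+(1*1)))
Apply SIMPLIFY at RL (target: (2*8)): ((a*a)*((2*8)+(1*1))) -> ((a*a)*(16+(1*1)))
Apply SIMPLIFY at RR (target: (1*1)): ((a*a)*(16+(1*1))) -> ((a*a)*(16+1))
Apply SIMPLIFY at R (target: (16+1)): ((a*a)*(16+1)) -> ((a*a)*17)
Apply SUBST(a,2): ((a*a)*17) -> ((2*2)*17)

Answer: ((2*2)*17)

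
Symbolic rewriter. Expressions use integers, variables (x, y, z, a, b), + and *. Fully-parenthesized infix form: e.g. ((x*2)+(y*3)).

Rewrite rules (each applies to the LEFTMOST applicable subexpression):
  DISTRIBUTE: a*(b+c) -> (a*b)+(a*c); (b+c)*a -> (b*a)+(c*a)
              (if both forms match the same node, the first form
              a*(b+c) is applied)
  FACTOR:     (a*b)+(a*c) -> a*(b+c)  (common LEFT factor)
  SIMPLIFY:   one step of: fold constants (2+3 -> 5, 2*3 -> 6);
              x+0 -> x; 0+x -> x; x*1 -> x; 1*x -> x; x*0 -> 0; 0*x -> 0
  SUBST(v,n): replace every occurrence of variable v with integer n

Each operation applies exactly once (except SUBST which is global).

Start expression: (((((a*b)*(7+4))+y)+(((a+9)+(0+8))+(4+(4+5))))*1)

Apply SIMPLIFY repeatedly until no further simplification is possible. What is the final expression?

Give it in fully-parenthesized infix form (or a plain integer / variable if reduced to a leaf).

Start: (((((a*b)*(7+4))+y)+(((a+9)+(0+8))+(4+(4+5))))*1)
Step 1: at root: (((((a*b)*(7+4))+y)+(((a+9)+(0+8))+(4+(4+5))))*1) -> ((((a*b)*(7+4))+y)+(((a+9)+(0+8))+(4+(4+5)))); overall: (((((a*b)*(7+4))+y)+(((a+9)+(0+8))+(4+(4+5))))*1) -> ((((a*b)*(7+4))+y)+(((a+9)+(0+8))+(4+(4+5))))
Step 2: at LLR: (7+4) -> 11; overall: ((((a*b)*(7+4))+y)+(((a+9)+(0+8))+(4+(4+5)))) -> ((((a*b)*11)+y)+(((a+9)+(0+8))+(4+(4+5))))
Step 3: at RLR: (0+8) -> 8; overall: ((((a*b)*11)+y)+(((a+9)+(0+8))+(4+(4+5)))) -> ((((a*b)*11)+y)+(((a+9)+8)+(4+(4+5))))
Step 4: at RRR: (4+5) -> 9; overall: ((((a*b)*11)+y)+(((a+9)+8)+(4+(4+5)))) -> ((((a*b)*11)+y)+(((a+9)+8)+(4+9)))
Step 5: at RR: (4+9) -> 13; overall: ((((a*b)*11)+y)+(((a+9)+8)+(4+9))) -> ((((a*b)*11)+y)+(((a+9)+8)+13))
Fixed point: ((((a*b)*11)+y)+(((a+9)+8)+13))

Answer: ((((a*b)*11)+y)+(((a+9)+8)+13))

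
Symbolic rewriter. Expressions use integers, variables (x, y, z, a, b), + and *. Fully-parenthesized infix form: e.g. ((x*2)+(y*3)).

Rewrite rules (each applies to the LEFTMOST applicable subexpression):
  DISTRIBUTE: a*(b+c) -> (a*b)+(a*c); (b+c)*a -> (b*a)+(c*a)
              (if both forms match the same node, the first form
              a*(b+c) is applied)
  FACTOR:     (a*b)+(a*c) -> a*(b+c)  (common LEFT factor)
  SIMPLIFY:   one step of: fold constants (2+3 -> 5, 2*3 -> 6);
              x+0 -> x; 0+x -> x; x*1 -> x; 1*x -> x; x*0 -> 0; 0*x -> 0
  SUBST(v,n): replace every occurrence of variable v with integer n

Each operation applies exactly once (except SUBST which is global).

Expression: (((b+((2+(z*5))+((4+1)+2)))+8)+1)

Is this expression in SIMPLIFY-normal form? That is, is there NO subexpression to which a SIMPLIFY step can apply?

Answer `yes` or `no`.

Answer: no

Derivation:
Expression: (((b+((2+(z*5))+((4+1)+2)))+8)+1)
Scanning for simplifiable subexpressions (pre-order)...
  at root: (((b+((2+(z*5))+((4+1)+2)))+8)+1) (not simplifiable)
  at L: ((b+((2+(z*5))+((4+1)+2)))+8) (not simplifiable)
  at LL: (b+((2+(z*5))+((4+1)+2))) (not simplifiable)
  at LLR: ((2+(z*5))+((4+1)+2)) (not simplifiable)
  at LLRL: (2+(z*5)) (not simplifiable)
  at LLRLR: (z*5) (not simplifiable)
  at LLRR: ((4+1)+2) (not simplifiable)
  at LLRRL: (4+1) (SIMPLIFIABLE)
Found simplifiable subexpr at path LLRRL: (4+1)
One SIMPLIFY step would give: (((b+((2+(z*5))+(5+2)))+8)+1)
-> NOT in normal form.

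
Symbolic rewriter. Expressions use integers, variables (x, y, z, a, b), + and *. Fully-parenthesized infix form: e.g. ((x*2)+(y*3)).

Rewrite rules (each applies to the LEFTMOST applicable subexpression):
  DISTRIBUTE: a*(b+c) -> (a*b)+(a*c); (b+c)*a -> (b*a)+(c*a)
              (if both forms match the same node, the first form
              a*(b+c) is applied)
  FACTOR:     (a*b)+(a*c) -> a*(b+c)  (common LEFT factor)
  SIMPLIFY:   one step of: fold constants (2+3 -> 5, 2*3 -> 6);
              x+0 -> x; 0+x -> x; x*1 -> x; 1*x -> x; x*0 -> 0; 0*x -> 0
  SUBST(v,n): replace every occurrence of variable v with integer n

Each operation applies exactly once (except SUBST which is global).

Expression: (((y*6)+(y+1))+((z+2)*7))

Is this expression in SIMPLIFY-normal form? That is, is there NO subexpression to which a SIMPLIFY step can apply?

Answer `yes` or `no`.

Answer: yes

Derivation:
Expression: (((y*6)+(y+1))+((z+2)*7))
Scanning for simplifiable subexpressions (pre-order)...
  at root: (((y*6)+(y+1))+((z+2)*7)) (not simplifiable)
  at L: ((y*6)+(y+1)) (not simplifiable)
  at LL: (y*6) (not simplifiable)
  at LR: (y+1) (not simplifiable)
  at R: ((z+2)*7) (not simplifiable)
  at RL: (z+2) (not simplifiable)
Result: no simplifiable subexpression found -> normal form.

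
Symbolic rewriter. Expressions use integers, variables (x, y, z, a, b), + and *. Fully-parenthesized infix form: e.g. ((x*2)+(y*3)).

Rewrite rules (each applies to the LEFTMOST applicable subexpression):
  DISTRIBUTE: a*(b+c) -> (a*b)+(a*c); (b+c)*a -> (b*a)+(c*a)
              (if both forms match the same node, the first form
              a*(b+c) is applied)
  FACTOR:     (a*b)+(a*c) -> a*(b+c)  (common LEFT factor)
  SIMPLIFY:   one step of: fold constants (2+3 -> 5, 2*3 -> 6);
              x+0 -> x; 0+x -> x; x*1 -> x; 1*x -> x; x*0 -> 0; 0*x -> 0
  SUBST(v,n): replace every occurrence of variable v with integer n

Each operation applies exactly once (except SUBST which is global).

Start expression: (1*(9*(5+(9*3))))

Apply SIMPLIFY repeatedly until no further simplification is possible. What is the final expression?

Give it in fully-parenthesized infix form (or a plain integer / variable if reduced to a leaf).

Start: (1*(9*(5+(9*3))))
Step 1: at root: (1*(9*(5+(9*3)))) -> (9*(5+(9*3))); overall: (1*(9*(5+(9*3)))) -> (9*(5+(9*3)))
Step 2: at RR: (9*3) -> 27; overall: (9*(5+(9*3))) -> (9*(5+27))
Step 3: at R: (5+27) -> 32; overall: (9*(5+27)) -> (9*32)
Step 4: at root: (9*32) -> 288; overall: (9*32) -> 288
Fixed point: 288

Answer: 288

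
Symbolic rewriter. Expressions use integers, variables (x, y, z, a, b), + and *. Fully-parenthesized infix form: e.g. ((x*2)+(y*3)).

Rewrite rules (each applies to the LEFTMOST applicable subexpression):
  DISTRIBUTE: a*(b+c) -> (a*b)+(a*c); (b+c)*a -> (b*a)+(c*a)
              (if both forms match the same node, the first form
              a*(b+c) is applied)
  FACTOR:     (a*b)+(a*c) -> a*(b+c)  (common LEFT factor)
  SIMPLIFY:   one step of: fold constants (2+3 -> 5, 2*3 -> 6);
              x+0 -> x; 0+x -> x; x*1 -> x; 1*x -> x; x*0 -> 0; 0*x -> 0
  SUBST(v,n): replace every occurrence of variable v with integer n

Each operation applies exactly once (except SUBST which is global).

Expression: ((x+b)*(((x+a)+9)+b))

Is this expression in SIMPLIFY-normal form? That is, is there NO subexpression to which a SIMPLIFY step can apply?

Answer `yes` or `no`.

Answer: yes

Derivation:
Expression: ((x+b)*(((x+a)+9)+b))
Scanning for simplifiable subexpressions (pre-order)...
  at root: ((x+b)*(((x+a)+9)+b)) (not simplifiable)
  at L: (x+b) (not simplifiable)
  at R: (((x+a)+9)+b) (not simplifiable)
  at RL: ((x+a)+9) (not simplifiable)
  at RLL: (x+a) (not simplifiable)
Result: no simplifiable subexpression found -> normal form.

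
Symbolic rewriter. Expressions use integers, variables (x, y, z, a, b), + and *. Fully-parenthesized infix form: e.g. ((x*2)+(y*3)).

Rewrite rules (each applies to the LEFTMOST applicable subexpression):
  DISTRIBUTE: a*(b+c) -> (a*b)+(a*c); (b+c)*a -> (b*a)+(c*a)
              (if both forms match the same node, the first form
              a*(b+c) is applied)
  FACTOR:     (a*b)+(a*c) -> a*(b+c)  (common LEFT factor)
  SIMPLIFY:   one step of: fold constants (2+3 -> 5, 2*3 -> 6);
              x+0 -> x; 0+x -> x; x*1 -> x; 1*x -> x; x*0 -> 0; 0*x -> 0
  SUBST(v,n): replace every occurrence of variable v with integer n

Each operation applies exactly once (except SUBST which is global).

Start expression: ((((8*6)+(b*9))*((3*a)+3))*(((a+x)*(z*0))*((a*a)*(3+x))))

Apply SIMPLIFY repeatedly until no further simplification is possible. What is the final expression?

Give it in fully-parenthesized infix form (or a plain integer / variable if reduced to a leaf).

Answer: 0

Derivation:
Start: ((((8*6)+(b*9))*((3*a)+3))*(((a+x)*(z*0))*((a*a)*(3+x))))
Step 1: at LLL: (8*6) -> 48; overall: ((((8*6)+(b*9))*((3*a)+3))*(((a+x)*(z*0))*((a*a)*(3+x)))) -> (((48+(b*9))*((3*a)+3))*(((a+x)*(z*0))*((a*a)*(3+x))))
Step 2: at RLR: (z*0) -> 0; overall: (((48+(b*9))*((3*a)+3))*(((a+x)*(z*0))*((a*a)*(3+x)))) -> (((48+(b*9))*((3*a)+3))*(((a+x)*0)*((a*a)*(3+x))))
Step 3: at RL: ((a+x)*0) -> 0; overall: (((48+(b*9))*((3*a)+3))*(((a+x)*0)*((a*a)*(3+x)))) -> (((48+(b*9))*((3*a)+3))*(0*((a*a)*(3+x))))
Step 4: at R: (0*((a*a)*(3+x))) -> 0; overall: (((48+(b*9))*((3*a)+3))*(0*((a*a)*(3+x)))) -> (((48+(b*9))*((3*a)+3))*0)
Step 5: at root: (((48+(b*9))*((3*a)+3))*0) -> 0; overall: (((48+(b*9))*((3*a)+3))*0) -> 0
Fixed point: 0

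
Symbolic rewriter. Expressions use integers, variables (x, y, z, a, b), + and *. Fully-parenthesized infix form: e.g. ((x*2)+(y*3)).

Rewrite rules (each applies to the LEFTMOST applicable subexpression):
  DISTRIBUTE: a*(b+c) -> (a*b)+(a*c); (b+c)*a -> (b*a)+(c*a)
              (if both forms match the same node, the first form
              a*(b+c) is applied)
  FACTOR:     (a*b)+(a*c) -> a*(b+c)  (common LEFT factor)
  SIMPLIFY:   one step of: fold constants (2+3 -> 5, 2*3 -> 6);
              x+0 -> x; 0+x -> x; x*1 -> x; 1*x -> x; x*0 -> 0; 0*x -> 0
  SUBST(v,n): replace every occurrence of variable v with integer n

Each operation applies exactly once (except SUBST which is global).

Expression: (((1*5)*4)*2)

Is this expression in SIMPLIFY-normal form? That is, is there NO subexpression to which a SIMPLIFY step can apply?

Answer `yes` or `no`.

Answer: no

Derivation:
Expression: (((1*5)*4)*2)
Scanning for simplifiable subexpressions (pre-order)...
  at root: (((1*5)*4)*2) (not simplifiable)
  at L: ((1*5)*4) (not simplifiable)
  at LL: (1*5) (SIMPLIFIABLE)
Found simplifiable subexpr at path LL: (1*5)
One SIMPLIFY step would give: ((5*4)*2)
-> NOT in normal form.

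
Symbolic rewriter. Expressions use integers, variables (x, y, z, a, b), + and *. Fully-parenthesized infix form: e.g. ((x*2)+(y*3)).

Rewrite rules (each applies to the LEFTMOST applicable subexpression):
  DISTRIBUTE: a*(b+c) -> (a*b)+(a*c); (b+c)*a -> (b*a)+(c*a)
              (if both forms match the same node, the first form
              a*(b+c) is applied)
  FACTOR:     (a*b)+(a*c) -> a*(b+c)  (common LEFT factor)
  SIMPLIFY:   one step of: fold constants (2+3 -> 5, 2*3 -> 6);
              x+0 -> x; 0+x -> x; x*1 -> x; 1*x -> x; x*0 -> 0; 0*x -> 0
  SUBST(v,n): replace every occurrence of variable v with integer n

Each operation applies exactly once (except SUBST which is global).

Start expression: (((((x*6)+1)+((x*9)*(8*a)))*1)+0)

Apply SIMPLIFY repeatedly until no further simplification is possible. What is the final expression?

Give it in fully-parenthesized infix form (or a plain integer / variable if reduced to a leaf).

Answer: (((x*6)+1)+((x*9)*(8*a)))

Derivation:
Start: (((((x*6)+1)+((x*9)*(8*a)))*1)+0)
Step 1: at root: (((((x*6)+1)+((x*9)*(8*a)))*1)+0) -> ((((x*6)+1)+((x*9)*(8*a)))*1); overall: (((((x*6)+1)+((x*9)*(8*a)))*1)+0) -> ((((x*6)+1)+((x*9)*(8*a)))*1)
Step 2: at root: ((((x*6)+1)+((x*9)*(8*a)))*1) -> (((x*6)+1)+((x*9)*(8*a))); overall: ((((x*6)+1)+((x*9)*(8*a)))*1) -> (((x*6)+1)+((x*9)*(8*a)))
Fixed point: (((x*6)+1)+((x*9)*(8*a)))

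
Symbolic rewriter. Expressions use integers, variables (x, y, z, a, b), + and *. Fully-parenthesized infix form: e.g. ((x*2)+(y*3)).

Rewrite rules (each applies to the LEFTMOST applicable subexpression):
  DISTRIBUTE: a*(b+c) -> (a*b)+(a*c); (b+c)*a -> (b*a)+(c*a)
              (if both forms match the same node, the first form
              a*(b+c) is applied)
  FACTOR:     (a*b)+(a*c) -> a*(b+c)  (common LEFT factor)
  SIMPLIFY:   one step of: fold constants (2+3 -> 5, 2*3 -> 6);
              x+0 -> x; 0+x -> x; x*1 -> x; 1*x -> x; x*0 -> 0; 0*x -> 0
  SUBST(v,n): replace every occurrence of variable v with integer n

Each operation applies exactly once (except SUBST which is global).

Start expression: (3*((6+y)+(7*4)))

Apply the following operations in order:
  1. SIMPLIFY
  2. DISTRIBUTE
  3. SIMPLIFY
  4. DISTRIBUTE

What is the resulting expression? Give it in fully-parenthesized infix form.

Start: (3*((6+y)+(7*4)))
Apply SIMPLIFY at RR (target: (7*4)): (3*((6+y)+(7*4))) -> (3*((6+y)+28))
Apply DISTRIBUTE at root (target: (3*((6+y)+28))): (3*((6+y)+28)) -> ((3*(6+y))+(3*28))
Apply SIMPLIFY at R (target: (3*28)): ((3*(6+y))+(3*28)) -> ((3*(6+y))+84)
Apply DISTRIBUTE at L (target: (3*(6+y))): ((3*(6+y))+84) -> (((3*6)+(3*y))+84)

Answer: (((3*6)+(3*y))+84)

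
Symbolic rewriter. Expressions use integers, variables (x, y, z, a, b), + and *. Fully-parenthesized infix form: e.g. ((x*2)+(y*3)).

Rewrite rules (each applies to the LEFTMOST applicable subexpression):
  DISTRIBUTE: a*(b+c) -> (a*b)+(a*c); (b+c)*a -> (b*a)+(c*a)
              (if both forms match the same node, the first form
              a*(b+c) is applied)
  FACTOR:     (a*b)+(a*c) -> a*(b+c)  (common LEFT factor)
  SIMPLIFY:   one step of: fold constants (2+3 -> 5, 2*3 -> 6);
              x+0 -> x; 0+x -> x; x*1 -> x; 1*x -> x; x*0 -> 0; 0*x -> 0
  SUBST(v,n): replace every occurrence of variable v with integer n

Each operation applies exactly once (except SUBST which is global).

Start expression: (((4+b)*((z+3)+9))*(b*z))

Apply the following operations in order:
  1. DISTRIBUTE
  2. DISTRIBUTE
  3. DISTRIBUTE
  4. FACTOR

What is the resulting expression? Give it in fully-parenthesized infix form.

Answer: ((((4+b)*(z+3))*(b*z))+(((4+b)*9)*(b*z)))

Derivation:
Start: (((4+b)*((z+3)+9))*(b*z))
Apply DISTRIBUTE at L (target: ((4+b)*((z+3)+9))): (((4+b)*((z+3)+9))*(b*z)) -> ((((4+b)*(z+3))+((4+b)*9))*(b*z))
Apply DISTRIBUTE at root (target: ((((4+b)*(z+3))+((4+b)*9))*(b*z))): ((((4+b)*(z+3))+((4+b)*9))*(b*z)) -> ((((4+b)*(z+3))*(b*z))+(((4+b)*9)*(b*z)))
Apply DISTRIBUTE at LL (target: ((4+b)*(z+3))): ((((4+b)*(z+3))*(b*z))+(((4+b)*9)*(b*z))) -> (((((4+b)*z)+((4+b)*3))*(b*z))+(((4+b)*9)*(b*z)))
Apply FACTOR at LL (target: (((4+b)*z)+((4+b)*3))): (((((4+b)*z)+((4+b)*3))*(b*z))+(((4+b)*9)*(b*z))) -> ((((4+b)*(z+3))*(b*z))+(((4+b)*9)*(b*z)))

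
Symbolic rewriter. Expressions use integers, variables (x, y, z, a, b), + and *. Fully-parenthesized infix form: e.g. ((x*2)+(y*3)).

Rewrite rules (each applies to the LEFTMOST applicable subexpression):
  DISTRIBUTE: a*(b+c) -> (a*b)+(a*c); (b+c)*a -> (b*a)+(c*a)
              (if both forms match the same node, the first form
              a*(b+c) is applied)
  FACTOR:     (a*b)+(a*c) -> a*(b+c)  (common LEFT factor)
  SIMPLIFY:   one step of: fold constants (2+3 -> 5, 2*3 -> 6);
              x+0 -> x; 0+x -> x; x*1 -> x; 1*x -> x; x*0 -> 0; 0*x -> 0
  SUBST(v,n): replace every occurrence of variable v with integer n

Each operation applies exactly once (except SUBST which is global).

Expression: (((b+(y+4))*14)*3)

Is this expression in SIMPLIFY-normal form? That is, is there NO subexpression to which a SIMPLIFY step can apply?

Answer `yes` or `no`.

Answer: yes

Derivation:
Expression: (((b+(y+4))*14)*3)
Scanning for simplifiable subexpressions (pre-order)...
  at root: (((b+(y+4))*14)*3) (not simplifiable)
  at L: ((b+(y+4))*14) (not simplifiable)
  at LL: (b+(y+4)) (not simplifiable)
  at LLR: (y+4) (not simplifiable)
Result: no simplifiable subexpression found -> normal form.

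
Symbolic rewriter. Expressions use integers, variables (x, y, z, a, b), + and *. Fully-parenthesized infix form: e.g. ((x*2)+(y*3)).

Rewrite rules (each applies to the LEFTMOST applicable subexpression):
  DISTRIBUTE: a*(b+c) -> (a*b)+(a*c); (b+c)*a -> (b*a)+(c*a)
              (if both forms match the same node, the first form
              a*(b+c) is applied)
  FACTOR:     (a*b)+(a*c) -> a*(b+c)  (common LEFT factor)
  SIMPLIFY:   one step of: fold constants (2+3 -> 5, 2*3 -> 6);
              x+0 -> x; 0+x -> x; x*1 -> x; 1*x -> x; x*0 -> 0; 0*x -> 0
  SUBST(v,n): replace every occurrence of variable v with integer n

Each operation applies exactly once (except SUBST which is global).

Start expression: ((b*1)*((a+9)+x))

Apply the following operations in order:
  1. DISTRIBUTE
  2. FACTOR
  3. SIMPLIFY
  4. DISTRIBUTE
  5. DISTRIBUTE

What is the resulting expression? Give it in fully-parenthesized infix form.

Start: ((b*1)*((a+9)+x))
Apply DISTRIBUTE at root (target: ((b*1)*((a+9)+x))): ((b*1)*((a+9)+x)) -> (((b*1)*(a+9))+((b*1)*x))
Apply FACTOR at root (target: (((b*1)*(a+9))+((b*1)*x))): (((b*1)*(a+9))+((b*1)*x)) -> ((b*1)*((a+9)+x))
Apply SIMPLIFY at L (target: (b*1)): ((b*1)*((a+9)+x)) -> (b*((a+9)+x))
Apply DISTRIBUTE at root (target: (b*((a+9)+x))): (b*((a+9)+x)) -> ((b*(a+9))+(b*x))
Apply DISTRIBUTE at L (target: (b*(a+9))): ((b*(a+9))+(b*x)) -> (((b*a)+(b*9))+(b*x))

Answer: (((b*a)+(b*9))+(b*x))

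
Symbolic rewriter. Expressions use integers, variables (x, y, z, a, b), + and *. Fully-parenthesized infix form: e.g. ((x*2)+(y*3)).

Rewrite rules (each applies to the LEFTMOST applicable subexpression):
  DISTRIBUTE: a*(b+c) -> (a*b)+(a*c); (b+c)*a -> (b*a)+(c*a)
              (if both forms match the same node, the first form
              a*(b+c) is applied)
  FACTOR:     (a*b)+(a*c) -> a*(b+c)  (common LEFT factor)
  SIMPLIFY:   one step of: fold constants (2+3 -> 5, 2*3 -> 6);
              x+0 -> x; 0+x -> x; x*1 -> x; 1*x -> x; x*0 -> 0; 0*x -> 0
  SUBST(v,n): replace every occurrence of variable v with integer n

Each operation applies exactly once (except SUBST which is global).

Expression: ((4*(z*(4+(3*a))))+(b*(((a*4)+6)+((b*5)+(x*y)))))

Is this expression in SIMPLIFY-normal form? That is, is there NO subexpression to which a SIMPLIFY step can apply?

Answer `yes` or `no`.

Expression: ((4*(z*(4+(3*a))))+(b*(((a*4)+6)+((b*5)+(x*y)))))
Scanning for simplifiable subexpressions (pre-order)...
  at root: ((4*(z*(4+(3*a))))+(b*(((a*4)+6)+((b*5)+(x*y))))) (not simplifiable)
  at L: (4*(z*(4+(3*a)))) (not simplifiable)
  at LR: (z*(4+(3*a))) (not simplifiable)
  at LRR: (4+(3*a)) (not simplifiable)
  at LRRR: (3*a) (not simplifiable)
  at R: (b*(((a*4)+6)+((b*5)+(x*y)))) (not simplifiable)
  at RR: (((a*4)+6)+((b*5)+(x*y))) (not simplifiable)
  at RRL: ((a*4)+6) (not simplifiable)
  at RRLL: (a*4) (not simplifiable)
  at RRR: ((b*5)+(x*y)) (not simplifiable)
  at RRRL: (b*5) (not simplifiable)
  at RRRR: (x*y) (not simplifiable)
Result: no simplifiable subexpression found -> normal form.

Answer: yes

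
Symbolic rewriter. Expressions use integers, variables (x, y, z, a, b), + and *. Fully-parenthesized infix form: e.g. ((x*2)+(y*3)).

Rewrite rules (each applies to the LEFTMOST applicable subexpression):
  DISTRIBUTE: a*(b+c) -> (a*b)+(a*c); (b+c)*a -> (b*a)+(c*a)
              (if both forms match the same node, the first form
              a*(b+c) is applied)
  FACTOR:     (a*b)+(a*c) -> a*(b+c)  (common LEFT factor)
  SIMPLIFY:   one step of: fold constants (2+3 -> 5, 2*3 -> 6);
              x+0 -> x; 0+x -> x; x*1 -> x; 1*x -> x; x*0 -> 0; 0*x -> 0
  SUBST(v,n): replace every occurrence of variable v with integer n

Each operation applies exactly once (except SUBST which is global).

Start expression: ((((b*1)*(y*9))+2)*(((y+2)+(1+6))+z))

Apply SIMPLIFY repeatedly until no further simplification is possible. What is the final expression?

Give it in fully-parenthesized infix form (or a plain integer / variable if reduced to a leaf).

Start: ((((b*1)*(y*9))+2)*(((y+2)+(1+6))+z))
Step 1: at LLL: (b*1) -> b; overall: ((((b*1)*(y*9))+2)*(((y+2)+(1+6))+z)) -> (((b*(y*9))+2)*(((y+2)+(1+6))+z))
Step 2: at RLR: (1+6) -> 7; overall: (((b*(y*9))+2)*(((y+2)+(1+6))+z)) -> (((b*(y*9))+2)*(((y+2)+7)+z))
Fixed point: (((b*(y*9))+2)*(((y+2)+7)+z))

Answer: (((b*(y*9))+2)*(((y+2)+7)+z))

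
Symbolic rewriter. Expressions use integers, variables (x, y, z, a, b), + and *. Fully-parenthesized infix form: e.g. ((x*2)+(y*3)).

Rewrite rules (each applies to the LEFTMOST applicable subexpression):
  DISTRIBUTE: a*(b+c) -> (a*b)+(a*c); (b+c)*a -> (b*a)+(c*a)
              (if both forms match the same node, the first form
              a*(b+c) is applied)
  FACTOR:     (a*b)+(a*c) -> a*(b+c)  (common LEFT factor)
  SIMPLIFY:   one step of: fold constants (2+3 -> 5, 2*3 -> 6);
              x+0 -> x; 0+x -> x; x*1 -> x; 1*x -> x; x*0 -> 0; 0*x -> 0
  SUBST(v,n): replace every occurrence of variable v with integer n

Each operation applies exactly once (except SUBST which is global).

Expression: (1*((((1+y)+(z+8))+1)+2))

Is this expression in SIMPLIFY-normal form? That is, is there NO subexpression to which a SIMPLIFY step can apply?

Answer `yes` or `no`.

Answer: no

Derivation:
Expression: (1*((((1+y)+(z+8))+1)+2))
Scanning for simplifiable subexpressions (pre-order)...
  at root: (1*((((1+y)+(z+8))+1)+2)) (SIMPLIFIABLE)
  at R: ((((1+y)+(z+8))+1)+2) (not simplifiable)
  at RL: (((1+y)+(z+8))+1) (not simplifiable)
  at RLL: ((1+y)+(z+8)) (not simplifiable)
  at RLLL: (1+y) (not simplifiable)
  at RLLR: (z+8) (not simplifiable)
Found simplifiable subexpr at path root: (1*((((1+y)+(z+8))+1)+2))
One SIMPLIFY step would give: ((((1+y)+(z+8))+1)+2)
-> NOT in normal form.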